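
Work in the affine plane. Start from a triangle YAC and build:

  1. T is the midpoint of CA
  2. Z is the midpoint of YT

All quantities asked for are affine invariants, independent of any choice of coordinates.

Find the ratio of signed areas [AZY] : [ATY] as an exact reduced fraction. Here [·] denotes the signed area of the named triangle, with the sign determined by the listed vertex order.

Set Y = (0, 0), A = (1, 0), C = (0, 1); any affine frame gives the same invariant.
1. T is the midpoint of CA ⇒ T = (1/2, 1/2)
2. Z is the midpoint of YT ⇒ Z = (1/4, 1/4)
2·[AZY] = 1/4, 2·[ATY] = 1/2
[AZY]:[ATY] = 1/4:1/2 = 1/2

[AZY]:[ATY] = 1/2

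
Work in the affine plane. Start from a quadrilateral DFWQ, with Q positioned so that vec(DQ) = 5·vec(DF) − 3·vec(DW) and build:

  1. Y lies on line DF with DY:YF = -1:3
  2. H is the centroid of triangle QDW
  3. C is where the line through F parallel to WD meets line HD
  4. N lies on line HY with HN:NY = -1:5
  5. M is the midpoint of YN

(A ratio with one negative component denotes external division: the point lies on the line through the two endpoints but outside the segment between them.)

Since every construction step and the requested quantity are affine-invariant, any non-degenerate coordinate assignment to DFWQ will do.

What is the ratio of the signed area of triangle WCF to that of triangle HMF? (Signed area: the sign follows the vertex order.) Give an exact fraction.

[WCF]:[HMF] = -16/15

Assign D = (0, 0), F = (1, 0), W = (0, 1), Q = (5, -3) — the answer is frame-independent, so this choice is without loss of generality.
1. Y lies on line DF with DY:YF = -1:3 ⇒ Y = (-1/2, 0)
2. H is the centroid of triangle QDW ⇒ H = (5/3, -2/3)
3. C is where the line through F parallel to WD meets line HD ⇒ C = (1, -2/5)
4. N lies on line HY with HN:NY = -1:5 ⇒ N = (53/24, -5/6)
5. M is the midpoint of YN ⇒ M = (41/48, -5/12)
2·[WCF] = 2/5, 2·[HMF] = -3/8
[WCF]:[HMF] = 2/5:-3/8 = -16/15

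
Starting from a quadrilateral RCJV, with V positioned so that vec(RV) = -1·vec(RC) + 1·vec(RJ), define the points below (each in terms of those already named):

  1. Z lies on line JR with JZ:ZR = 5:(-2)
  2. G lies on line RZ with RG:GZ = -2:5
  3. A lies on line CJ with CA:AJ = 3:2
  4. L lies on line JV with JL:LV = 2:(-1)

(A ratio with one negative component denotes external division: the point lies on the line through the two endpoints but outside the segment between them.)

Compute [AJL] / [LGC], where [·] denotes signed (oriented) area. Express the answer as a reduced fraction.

[AJL]:[LGC] = -12/5

Work in coordinates with R = (0, 0), C = (1, 0), J = (0, 1), V = (-1, 1).
1. Z lies on line JR with JZ:ZR = 5:(-2) ⇒ Z = (0, -2/3)
2. G lies on line RZ with RG:GZ = -2:5 ⇒ G = (0, 4/9)
3. A lies on line CJ with CA:AJ = 3:2 ⇒ A = (2/5, 3/5)
4. L lies on line JV with JL:LV = 2:(-1) ⇒ L = (-2, 1)
2·[AJL] = 4/5, 2·[LGC] = -1/3
[AJL]:[LGC] = 4/5:-1/3 = -12/5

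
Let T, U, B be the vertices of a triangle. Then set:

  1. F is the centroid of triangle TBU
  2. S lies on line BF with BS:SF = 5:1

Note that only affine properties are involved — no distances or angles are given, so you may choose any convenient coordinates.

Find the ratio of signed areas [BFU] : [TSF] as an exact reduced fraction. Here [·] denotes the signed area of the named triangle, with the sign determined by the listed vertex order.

Work in coordinates with T = (0, 0), U = (1, 0), B = (0, 1).
1. F is the centroid of triangle TBU ⇒ F = (1/3, 1/3)
2. S lies on line BF with BS:SF = 5:1 ⇒ S = (5/18, 4/9)
2·[BFU] = 1/3, 2·[TSF] = -1/18
[BFU]:[TSF] = 1/3:-1/18 = -6

[BFU]:[TSF] = -6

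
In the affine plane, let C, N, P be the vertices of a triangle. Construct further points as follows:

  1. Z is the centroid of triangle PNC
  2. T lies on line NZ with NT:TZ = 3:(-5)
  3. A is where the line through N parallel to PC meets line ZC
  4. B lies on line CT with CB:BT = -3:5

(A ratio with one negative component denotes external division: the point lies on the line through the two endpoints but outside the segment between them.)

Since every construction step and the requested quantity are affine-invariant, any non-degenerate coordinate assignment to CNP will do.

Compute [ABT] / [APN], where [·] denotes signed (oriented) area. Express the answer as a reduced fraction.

[ABT]:[APN] = 25/4

Set C = (0, 0), N = (1, 0), P = (0, 1); any affine frame gives the same invariant.
1. Z is the centroid of triangle PNC ⇒ Z = (1/3, 1/3)
2. T lies on line NZ with NT:TZ = 3:(-5) ⇒ T = (2, -1/2)
3. A is where the line through N parallel to PC meets line ZC ⇒ A = (1, 1)
4. B lies on line CT with CB:BT = -3:5 ⇒ B = (-3, 3/4)
2·[ABT] = 25/4, 2·[APN] = 1
[ABT]:[APN] = 25/4:1 = 25/4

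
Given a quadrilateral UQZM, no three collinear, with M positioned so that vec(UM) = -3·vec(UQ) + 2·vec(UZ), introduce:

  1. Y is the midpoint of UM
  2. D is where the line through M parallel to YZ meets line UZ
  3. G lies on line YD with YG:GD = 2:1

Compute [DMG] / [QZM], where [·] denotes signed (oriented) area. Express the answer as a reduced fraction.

[DMG]:[QZM] = 1/2

Work in coordinates with U = (0, 0), Q = (1, 0), Z = (0, 1), M = (-3, 2).
1. Y is the midpoint of UM ⇒ Y = (-3/2, 1)
2. D is where the line through M parallel to YZ meets line UZ ⇒ D = (0, 2)
3. G lies on line YD with YG:GD = 2:1 ⇒ G = (-1/2, 5/3)
2·[DMG] = 1, 2·[QZM] = 2
[DMG]:[QZM] = 1:2 = 1/2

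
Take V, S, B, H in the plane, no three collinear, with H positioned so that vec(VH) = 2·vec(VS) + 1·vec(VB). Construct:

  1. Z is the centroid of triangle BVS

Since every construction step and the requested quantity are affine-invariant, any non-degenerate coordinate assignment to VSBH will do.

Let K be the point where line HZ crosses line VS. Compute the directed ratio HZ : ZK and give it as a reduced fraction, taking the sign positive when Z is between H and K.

Assign V = (0, 0), S = (1, 0), B = (0, 1), H = (2, 1) — the answer is frame-independent, so this choice is without loss of generality.
1. Z is the centroid of triangle BVS ⇒ Z = (1/3, 1/3)
line HZ meets VS at K = (-1/2, 0)
Z = H + t·(K−H) with t = 2/3, so HZ:ZK = 2/3:1/3

HZ:ZK = 2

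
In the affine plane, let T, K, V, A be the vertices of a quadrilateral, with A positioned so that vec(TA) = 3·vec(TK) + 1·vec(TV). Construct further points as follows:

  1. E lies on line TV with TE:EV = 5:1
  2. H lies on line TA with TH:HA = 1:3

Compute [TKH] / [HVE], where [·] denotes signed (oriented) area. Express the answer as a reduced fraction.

[TKH]:[HVE] = 2

Assign T = (0, 0), K = (1, 0), V = (0, 1), A = (3, 1) — the answer is frame-independent, so this choice is without loss of generality.
1. E lies on line TV with TE:EV = 5:1 ⇒ E = (0, 5/6)
2. H lies on line TA with TH:HA = 1:3 ⇒ H = (3/4, 1/4)
2·[TKH] = 1/4, 2·[HVE] = 1/8
[TKH]:[HVE] = 1/4:1/8 = 2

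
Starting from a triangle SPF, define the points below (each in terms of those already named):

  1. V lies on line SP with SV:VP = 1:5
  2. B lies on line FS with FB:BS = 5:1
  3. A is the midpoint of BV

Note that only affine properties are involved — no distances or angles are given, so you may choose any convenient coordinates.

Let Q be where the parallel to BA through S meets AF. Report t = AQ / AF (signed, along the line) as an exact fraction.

Set S = (0, 0), P = (1, 0), F = (0, 1); any affine frame gives the same invariant.
1. V lies on line SP with SV:VP = 1:5 ⇒ V = (1/6, 0)
2. B lies on line FS with FB:BS = 5:1 ⇒ B = (0, 1/6)
3. A is the midpoint of BV ⇒ A = (1/12, 1/12)
through S parallel to BA: direction (1/12, -1/12); meets AF at Q = (1/10, -1/10)
Q = A + t·(F−A) with t = -1/5

t = -1/5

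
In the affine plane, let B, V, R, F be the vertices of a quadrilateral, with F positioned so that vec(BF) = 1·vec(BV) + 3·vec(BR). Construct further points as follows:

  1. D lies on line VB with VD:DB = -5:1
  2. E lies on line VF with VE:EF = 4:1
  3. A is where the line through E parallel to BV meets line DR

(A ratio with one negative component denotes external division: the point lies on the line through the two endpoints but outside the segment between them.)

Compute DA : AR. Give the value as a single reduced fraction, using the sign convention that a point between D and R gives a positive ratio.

DA:AR = -12/7

Work in coordinates with B = (0, 0), V = (1, 0), R = (0, 1), F = (1, 3).
1. D lies on line VB with VD:DB = -5:1 ⇒ D = (-1/4, 0)
2. E lies on line VF with VE:EF = 4:1 ⇒ E = (1, 12/5)
3. A is where the line through E parallel to BV meets line DR ⇒ A = (7/20, 12/5)
A = D + t·(R−D) with t = 12/5, so DA:AR = t:(1−t) = 12/5:-7/5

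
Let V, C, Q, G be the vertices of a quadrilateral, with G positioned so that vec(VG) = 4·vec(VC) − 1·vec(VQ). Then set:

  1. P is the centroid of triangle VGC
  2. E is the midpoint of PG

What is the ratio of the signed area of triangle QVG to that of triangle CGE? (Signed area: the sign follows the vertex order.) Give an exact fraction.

[QVG]:[CGE] = -24

Set V = (0, 0), C = (1, 0), Q = (0, 1), G = (4, -1); any affine frame gives the same invariant.
1. P is the centroid of triangle VGC ⇒ P = (5/3, -1/3)
2. E is the midpoint of PG ⇒ E = (17/6, -2/3)
2·[QVG] = 4, 2·[CGE] = -1/6
[QVG]:[CGE] = 4:-1/6 = -24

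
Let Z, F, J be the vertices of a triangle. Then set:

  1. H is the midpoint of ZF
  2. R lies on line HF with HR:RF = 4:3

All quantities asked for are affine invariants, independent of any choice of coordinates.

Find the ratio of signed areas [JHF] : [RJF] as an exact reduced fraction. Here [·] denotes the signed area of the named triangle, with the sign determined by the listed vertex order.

Assign Z = (0, 0), F = (1, 0), J = (0, 1) — the answer is frame-independent, so this choice is without loss of generality.
1. H is the midpoint of ZF ⇒ H = (1/2, 0)
2. R lies on line HF with HR:RF = 4:3 ⇒ R = (11/14, 0)
2·[JHF] = 1/2, 2·[RJF] = -3/14
[JHF]:[RJF] = 1/2:-3/14 = -7/3

[JHF]:[RJF] = -7/3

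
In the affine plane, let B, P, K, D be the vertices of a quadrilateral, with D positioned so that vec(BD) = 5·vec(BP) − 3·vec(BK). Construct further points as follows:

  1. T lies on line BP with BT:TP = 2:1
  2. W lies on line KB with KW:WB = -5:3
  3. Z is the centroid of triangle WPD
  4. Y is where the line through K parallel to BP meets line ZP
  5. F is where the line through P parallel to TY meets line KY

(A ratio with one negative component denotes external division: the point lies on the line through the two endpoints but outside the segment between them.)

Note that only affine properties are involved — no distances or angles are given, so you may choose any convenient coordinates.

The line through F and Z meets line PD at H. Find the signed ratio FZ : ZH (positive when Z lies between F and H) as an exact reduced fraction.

Work in coordinates with B = (0, 0), P = (1, 0), K = (0, 1), D = (5, -3).
1. T lies on line BP with BT:TP = 2:1 ⇒ T = (2/3, 0)
2. W lies on line KB with KW:WB = -5:3 ⇒ W = (0, -3/2)
3. Z is the centroid of triangle WPD ⇒ Z = (2, -3/2)
4. Y is where the line through K parallel to BP meets line ZP ⇒ Y = (1/3, 1)
5. F is where the line through P parallel to TY meets line KY ⇒ F = (2/3, 1)
line FZ meets PD at H = (4/3, -1/4)
Z = F + t·(H−F) with t = 2, so FZ:ZH = 2:-1

FZ:ZH = -2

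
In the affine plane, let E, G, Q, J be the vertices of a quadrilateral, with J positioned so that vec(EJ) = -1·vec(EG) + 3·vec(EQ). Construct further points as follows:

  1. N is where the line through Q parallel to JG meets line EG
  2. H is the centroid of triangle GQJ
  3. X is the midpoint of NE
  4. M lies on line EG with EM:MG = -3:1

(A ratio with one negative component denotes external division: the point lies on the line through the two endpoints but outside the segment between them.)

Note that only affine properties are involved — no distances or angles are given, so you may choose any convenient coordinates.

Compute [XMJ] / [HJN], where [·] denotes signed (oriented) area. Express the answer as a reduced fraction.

[XMJ]:[HJN] = 63/4

Choose coordinates E = (0, 0), G = (1, 0), Q = (0, 1), J = (-1, 3).
1. N is where the line through Q parallel to JG meets line EG ⇒ N = (2/3, 0)
2. H is the centroid of triangle GQJ ⇒ H = (0, 4/3)
3. X is the midpoint of NE ⇒ X = (1/3, 0)
4. M lies on line EG with EM:MG = -3:1 ⇒ M = (3/2, 0)
2·[XMJ] = 7/2, 2·[HJN] = 2/9
[XMJ]:[HJN] = 7/2:2/9 = 63/4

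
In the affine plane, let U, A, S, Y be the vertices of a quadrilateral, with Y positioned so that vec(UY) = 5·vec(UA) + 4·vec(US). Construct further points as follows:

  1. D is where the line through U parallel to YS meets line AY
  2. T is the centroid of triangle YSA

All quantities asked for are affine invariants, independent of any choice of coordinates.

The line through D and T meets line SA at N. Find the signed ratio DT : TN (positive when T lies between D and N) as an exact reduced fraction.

DT:TN = 1/8

Set U = (0, 0), A = (1, 0), S = (0, 1), Y = (5, 4); any affine frame gives the same invariant.
1. D is where the line through U parallel to YS meets line AY ⇒ D = (5/2, 3/2)
2. T is the centroid of triangle YSA ⇒ T = (2, 5/3)
line DT meets SA at N = (-2, 3)
T = D + t·(N−D) with t = 1/9, so DT:TN = 1/9:8/9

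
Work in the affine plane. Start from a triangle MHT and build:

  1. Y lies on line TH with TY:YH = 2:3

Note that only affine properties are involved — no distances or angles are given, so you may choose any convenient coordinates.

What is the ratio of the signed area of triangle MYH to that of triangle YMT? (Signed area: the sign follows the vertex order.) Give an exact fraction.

[MYH]:[YMT] = 3/2

Set M = (0, 0), H = (1, 0), T = (0, 1); any affine frame gives the same invariant.
1. Y lies on line TH with TY:YH = 2:3 ⇒ Y = (2/5, 3/5)
2·[MYH] = -3/5, 2·[YMT] = -2/5
[MYH]:[YMT] = -3/5:-2/5 = 3/2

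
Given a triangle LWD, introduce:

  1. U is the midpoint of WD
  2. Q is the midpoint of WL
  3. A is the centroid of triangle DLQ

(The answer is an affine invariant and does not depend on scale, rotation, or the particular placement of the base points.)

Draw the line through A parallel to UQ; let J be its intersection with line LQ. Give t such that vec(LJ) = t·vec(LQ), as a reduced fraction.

Choose coordinates L = (0, 0), W = (1, 0), D = (0, 1).
1. U is the midpoint of WD ⇒ U = (1/2, 1/2)
2. Q is the midpoint of WL ⇒ Q = (1/2, 0)
3. A is the centroid of triangle DLQ ⇒ A = (1/6, 1/3)
through A parallel to UQ: direction (0, -1/2); meets LQ at J = (1/6, 0)
J = L + t·(Q−L) with t = 1/3

t = 1/3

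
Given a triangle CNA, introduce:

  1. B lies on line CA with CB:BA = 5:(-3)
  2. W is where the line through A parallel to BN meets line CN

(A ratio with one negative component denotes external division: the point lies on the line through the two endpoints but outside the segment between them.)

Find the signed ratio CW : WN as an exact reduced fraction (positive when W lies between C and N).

Set C = (0, 0), N = (1, 0), A = (0, 1); any affine frame gives the same invariant.
1. B lies on line CA with CB:BA = 5:(-3) ⇒ B = (0, 5/2)
2. W is where the line through A parallel to BN meets line CN ⇒ W = (2/5, 0)
W = C + t·(N−C) with t = 2/5, so CW:WN = t:(1−t) = 2/5:3/5

CW:WN = 2/3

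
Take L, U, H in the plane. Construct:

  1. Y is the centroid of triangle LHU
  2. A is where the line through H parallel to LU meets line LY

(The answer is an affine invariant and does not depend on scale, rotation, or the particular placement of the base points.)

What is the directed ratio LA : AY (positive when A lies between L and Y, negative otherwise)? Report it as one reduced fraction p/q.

LA:AY = -3/2

Choose coordinates L = (0, 0), U = (1, 0), H = (0, 1).
1. Y is the centroid of triangle LHU ⇒ Y = (1/3, 1/3)
2. A is where the line through H parallel to LU meets line LY ⇒ A = (1, 1)
A = L + t·(Y−L) with t = 3, so LA:AY = t:(1−t) = 3:-2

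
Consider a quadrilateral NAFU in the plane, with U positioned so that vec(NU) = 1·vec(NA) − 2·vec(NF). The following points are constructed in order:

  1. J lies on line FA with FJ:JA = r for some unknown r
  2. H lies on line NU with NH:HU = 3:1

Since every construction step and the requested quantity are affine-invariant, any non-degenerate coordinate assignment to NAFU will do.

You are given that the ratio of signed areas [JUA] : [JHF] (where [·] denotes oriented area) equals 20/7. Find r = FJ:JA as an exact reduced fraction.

r = -2/5

Assign N = (0, 0), A = (1, 0), F = (0, 1), U = (1, -2) — the answer is frame-independent, so this choice is without loss of generality.
1. With FJ:JA = r, write λ = r/(r+1) so J = F + λ·(A−F); J is affine-linear in λ
2. H lies on line NU with NH:HU = 3:1 ⇒ H = (3/4, -3/2)
Every point depending on J is an affine combination of J and λ-independent points, so each such coordinate is linear in λ; the λ² term in each signed area is a multiple of (A−F)×(A−F) = 0, so 2·[JUA] and 2·[JHF] are each linear in λ. Evaluating at λ=0 and λ=1:
  2·[JUA] = -2·λ + 2,   2·[JHF] = -7/4·λ
So [JUA]:[JHF] = (-2·λ + 2) / (-7/4·λ). Setting this equal to 20/7:
  -2·λ + 2 = 20/7·(-7/4·λ)  ⇒  λ = -2/3
Then r = λ/(1−λ) = (-2/3)/(5/3) = -2/5. Check: with r = -2/5, J = (-2/3, 5/3) and [JUA]:[JHF] = 20/7 as required.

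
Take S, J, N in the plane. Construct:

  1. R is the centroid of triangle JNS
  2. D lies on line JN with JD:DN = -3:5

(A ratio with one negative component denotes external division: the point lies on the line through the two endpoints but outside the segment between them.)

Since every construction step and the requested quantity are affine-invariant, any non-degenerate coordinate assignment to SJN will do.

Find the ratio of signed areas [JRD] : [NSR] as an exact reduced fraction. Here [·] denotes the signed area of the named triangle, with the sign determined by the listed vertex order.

[JRD]:[NSR] = 3/2

Work in coordinates with S = (0, 0), J = (1, 0), N = (0, 1).
1. R is the centroid of triangle JNS ⇒ R = (1/3, 1/3)
2. D lies on line JN with JD:DN = -3:5 ⇒ D = (5/2, -3/2)
2·[JRD] = 1/2, 2·[NSR] = 1/3
[JRD]:[NSR] = 1/2:1/3 = 3/2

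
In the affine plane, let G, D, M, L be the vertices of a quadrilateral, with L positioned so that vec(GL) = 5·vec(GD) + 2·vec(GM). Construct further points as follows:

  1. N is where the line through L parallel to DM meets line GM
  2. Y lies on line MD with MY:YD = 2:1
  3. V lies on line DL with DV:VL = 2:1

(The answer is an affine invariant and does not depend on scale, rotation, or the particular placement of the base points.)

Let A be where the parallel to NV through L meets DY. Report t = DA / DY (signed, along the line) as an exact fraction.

Set G = (0, 0), D = (1, 0), M = (0, 1), L = (5, 2); any affine frame gives the same invariant.
1. N is where the line through L parallel to DM meets line GM ⇒ N = (0, 7)
2. Y lies on line MD with MY:YD = 2:1 ⇒ Y = (2/3, 1/3)
3. V lies on line DL with DV:VL = 2:1 ⇒ V = (11/3, 4/3)
through L parallel to NV: direction (11/3, -17/3); meets DY at A = (16, -15)
A = D + t·(Y−D) with t = -45

t = -45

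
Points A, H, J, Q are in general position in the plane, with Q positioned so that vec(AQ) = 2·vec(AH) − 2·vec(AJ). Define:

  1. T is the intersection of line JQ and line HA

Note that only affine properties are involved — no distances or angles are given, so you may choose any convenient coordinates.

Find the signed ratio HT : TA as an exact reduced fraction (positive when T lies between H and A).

HT:TA = 1/2

Set A = (0, 0), H = (1, 0), J = (0, 1), Q = (2, -2); any affine frame gives the same invariant.
1. T is the intersection of line JQ and line HA ⇒ T = (2/3, 0)
T = H + t·(A−H) with t = 1/3, so HT:TA = t:(1−t) = 1/3:2/3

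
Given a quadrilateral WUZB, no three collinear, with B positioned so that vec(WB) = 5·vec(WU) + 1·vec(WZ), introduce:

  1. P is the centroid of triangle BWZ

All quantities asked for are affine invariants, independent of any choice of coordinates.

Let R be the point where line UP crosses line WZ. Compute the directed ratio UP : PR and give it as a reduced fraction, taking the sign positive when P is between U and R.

Assign W = (0, 0), U = (1, 0), Z = (0, 1), B = (5, 1) — the answer is frame-independent, so this choice is without loss of generality.
1. P is the centroid of triangle BWZ ⇒ P = (5/3, 2/3)
line UP meets WZ at R = (0, -1)
P = U + t·(R−U) with t = -2/3, so UP:PR = -2/3:5/3

UP:PR = -2/5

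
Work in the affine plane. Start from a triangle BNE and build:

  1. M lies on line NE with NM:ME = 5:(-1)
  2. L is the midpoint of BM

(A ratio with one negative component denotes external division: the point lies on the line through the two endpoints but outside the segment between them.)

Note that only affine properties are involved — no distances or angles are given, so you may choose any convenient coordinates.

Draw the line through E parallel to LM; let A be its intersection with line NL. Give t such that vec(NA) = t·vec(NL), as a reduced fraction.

Set B = (0, 0), N = (1, 0), E = (0, 1); any affine frame gives the same invariant.
1. M lies on line NE with NM:ME = 5:(-1) ⇒ M = (-1/4, 5/4)
2. L is the midpoint of BM ⇒ L = (-1/8, 5/8)
through E parallel to LM: direction (-1/8, 5/8); meets NL at A = (1/10, 1/2)
A = N + t·(L−N) with t = 4/5

t = 4/5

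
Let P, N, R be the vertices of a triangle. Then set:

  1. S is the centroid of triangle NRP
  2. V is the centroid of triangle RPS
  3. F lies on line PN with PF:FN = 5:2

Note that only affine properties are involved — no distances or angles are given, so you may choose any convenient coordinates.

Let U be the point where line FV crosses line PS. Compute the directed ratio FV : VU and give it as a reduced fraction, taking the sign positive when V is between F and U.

FV:VU = -22/7

Set P = (0, 0), N = (1, 0), R = (0, 1); any affine frame gives the same invariant.
1. S is the centroid of triangle NRP ⇒ S = (1/3, 1/3)
2. V is the centroid of triangle RPS ⇒ V = (1/9, 4/9)
3. F lies on line PN with PF:FN = 5:2 ⇒ F = (5/7, 0)
line FV meets PS at U = (10/33, 10/33)
V = F + t·(U−F) with t = 22/15, so FV:VU = 22/15:-7/15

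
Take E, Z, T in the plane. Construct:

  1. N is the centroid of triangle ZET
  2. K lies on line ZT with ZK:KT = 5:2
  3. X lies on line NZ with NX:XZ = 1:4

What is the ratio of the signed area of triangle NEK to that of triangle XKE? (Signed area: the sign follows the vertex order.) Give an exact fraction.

Assign E = (0, 0), Z = (1, 0), T = (0, 1) — the answer is frame-independent, so this choice is without loss of generality.
1. N is the centroid of triangle ZET ⇒ N = (1/3, 1/3)
2. K lies on line ZT with ZK:KT = 5:2 ⇒ K = (2/7, 5/7)
3. X lies on line NZ with NX:XZ = 1:4 ⇒ X = (7/15, 4/15)
2·[NEK] = -1/7, 2·[XKE] = 9/35
[NEK]:[XKE] = -1/7:9/35 = -5/9

[NEK]:[XKE] = -5/9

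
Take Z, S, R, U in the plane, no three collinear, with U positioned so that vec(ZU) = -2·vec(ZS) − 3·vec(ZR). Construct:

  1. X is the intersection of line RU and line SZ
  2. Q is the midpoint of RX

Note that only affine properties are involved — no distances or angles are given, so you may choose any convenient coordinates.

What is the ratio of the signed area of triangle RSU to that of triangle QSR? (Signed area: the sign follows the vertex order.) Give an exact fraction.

Assign Z = (0, 0), S = (1, 0), R = (0, 1), U = (-2, -3) — the answer is frame-independent, so this choice is without loss of generality.
1. X is the intersection of line RU and line SZ ⇒ X = (-1/2, 0)
2. Q is the midpoint of RX ⇒ Q = (-1/4, 1/2)
2·[RSU] = -6, 2·[QSR] = 3/4
[RSU]:[QSR] = -6:3/4 = -8

[RSU]:[QSR] = -8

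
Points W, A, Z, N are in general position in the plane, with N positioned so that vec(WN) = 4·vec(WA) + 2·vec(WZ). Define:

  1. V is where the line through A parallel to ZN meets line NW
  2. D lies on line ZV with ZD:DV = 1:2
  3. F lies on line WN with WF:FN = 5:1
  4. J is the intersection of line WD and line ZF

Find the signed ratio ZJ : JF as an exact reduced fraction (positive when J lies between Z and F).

ZJ:JF = -3/20

Set W = (0, 0), A = (1, 0), Z = (0, 1), N = (4, 2); any affine frame gives the same invariant.
1. V is where the line through A parallel to ZN meets line NW ⇒ V = (-1, -1/2)
2. D lies on line ZV with ZD:DV = 1:2 ⇒ D = (-1/3, 1/2)
3. F lies on line WN with WF:FN = 5:1 ⇒ F = (10/3, 5/3)
4. J is the intersection of line WD and line ZF ⇒ J = (-10/17, 15/17)
J = Z + t·(F−Z) with t = -3/17, so ZJ:JF = t:(1−t) = -3/17:20/17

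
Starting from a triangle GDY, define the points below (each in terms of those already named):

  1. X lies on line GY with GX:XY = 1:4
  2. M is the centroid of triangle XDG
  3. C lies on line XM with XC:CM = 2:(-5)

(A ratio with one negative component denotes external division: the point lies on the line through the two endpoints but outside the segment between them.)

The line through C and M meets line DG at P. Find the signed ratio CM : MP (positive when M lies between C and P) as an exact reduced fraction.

Assign G = (0, 0), D = (1, 0), Y = (0, 1) — the answer is frame-independent, so this choice is without loss of generality.
1. X lies on line GY with GX:XY = 1:4 ⇒ X = (0, 1/5)
2. M is the centroid of triangle XDG ⇒ M = (1/3, 1/15)
3. C lies on line XM with XC:CM = 2:(-5) ⇒ C = (-2/9, 13/45)
line CM meets DG at P = (1/2, 0)
M = C + t·(P−C) with t = 10/13, so CM:MP = 10/13:3/13

CM:MP = 10/3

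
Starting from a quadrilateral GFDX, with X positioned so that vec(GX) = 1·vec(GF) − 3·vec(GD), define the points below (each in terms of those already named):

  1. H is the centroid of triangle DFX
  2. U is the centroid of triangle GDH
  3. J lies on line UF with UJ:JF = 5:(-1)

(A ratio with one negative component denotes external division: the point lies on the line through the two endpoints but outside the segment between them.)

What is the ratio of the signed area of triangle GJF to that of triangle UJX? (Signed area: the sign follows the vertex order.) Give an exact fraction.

Set G = (0, 0), F = (1, 0), D = (0, 1), X = (1, -3); any affine frame gives the same invariant.
1. H is the centroid of triangle DFX ⇒ H = (2/3, -2/3)
2. U is the centroid of triangle GDH ⇒ U = (2/9, 1/9)
3. J lies on line UF with UJ:JF = 5:(-1) ⇒ J = (43/36, -1/36)
2·[GJF] = 1/36, 2·[UJX] = -35/12
[GJF]:[UJX] = 1/36:-35/12 = -1/105

[GJF]:[UJX] = -1/105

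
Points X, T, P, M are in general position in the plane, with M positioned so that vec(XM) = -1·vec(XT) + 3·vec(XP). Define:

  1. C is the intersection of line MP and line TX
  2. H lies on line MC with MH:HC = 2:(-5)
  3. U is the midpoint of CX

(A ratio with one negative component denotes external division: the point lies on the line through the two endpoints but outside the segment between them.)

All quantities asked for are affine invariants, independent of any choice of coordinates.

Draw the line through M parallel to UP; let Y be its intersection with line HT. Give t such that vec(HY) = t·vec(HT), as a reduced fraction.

t = 2/7

Set X = (0, 0), T = (1, 0), P = (0, 1), M = (-1, 3); any affine frame gives the same invariant.
1. C is the intersection of line MP and line TX ⇒ C = (1/2, 0)
2. H lies on line MC with MH:HC = 2:(-5) ⇒ H = (-2, 5)
3. U is the midpoint of CX ⇒ U = (1/4, 0)
through M parallel to UP: direction (-1/4, 1); meets HT at Y = (-8/7, 25/7)
Y = H + t·(T−H) with t = 2/7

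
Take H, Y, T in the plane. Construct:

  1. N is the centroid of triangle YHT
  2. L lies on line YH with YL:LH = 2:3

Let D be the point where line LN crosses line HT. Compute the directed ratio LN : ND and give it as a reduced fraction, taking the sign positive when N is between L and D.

Set H = (0, 0), Y = (1, 0), T = (0, 1); any affine frame gives the same invariant.
1. N is the centroid of triangle YHT ⇒ N = (1/3, 1/3)
2. L lies on line YH with YL:LH = 2:3 ⇒ L = (3/5, 0)
line LN meets HT at D = (0, 3/4)
N = L + t·(D−L) with t = 4/9, so LN:ND = 4/9:5/9

LN:ND = 4/5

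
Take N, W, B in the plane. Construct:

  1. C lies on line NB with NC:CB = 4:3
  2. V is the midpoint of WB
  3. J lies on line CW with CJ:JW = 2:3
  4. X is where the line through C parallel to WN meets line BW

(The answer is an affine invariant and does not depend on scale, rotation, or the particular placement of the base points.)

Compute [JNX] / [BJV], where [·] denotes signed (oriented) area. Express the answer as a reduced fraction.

Work in coordinates with N = (0, 0), W = (1, 0), B = (0, 1).
1. C lies on line NB with NC:CB = 4:3 ⇒ C = (0, 4/7)
2. V is the midpoint of WB ⇒ V = (1/2, 1/2)
3. J lies on line CW with CJ:JW = 2:3 ⇒ J = (2/5, 12/35)
4. X is where the line through C parallel to WN meets line BW ⇒ X = (3/7, 4/7)
2·[JNX] = -4/49, 2·[BJV] = 9/70
[JNX]:[BJV] = -4/49:9/70 = -40/63

[JNX]:[BJV] = -40/63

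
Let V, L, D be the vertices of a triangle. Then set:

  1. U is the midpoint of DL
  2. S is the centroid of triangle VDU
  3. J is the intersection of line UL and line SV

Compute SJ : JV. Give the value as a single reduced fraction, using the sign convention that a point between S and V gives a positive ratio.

Choose coordinates V = (0, 0), L = (1, 0), D = (0, 1).
1. U is the midpoint of DL ⇒ U = (1/2, 1/2)
2. S is the centroid of triangle VDU ⇒ S = (1/6, 1/2)
3. J is the intersection of line UL and line SV ⇒ J = (1/4, 3/4)
J = S + t·(V−S) with t = -1/2, so SJ:JV = t:(1−t) = -1/2:3/2

SJ:JV = -1/3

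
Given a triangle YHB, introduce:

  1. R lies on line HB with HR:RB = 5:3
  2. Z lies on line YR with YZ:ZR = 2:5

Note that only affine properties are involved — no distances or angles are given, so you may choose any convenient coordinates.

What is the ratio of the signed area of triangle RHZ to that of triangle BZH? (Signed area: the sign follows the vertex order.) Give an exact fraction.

Assign Y = (0, 0), H = (1, 0), B = (0, 1) — the answer is frame-independent, so this choice is without loss of generality.
1. R lies on line HB with HR:RB = 5:3 ⇒ R = (3/8, 5/8)
2. Z lies on line YR with YZ:ZR = 2:5 ⇒ Z = (3/28, 5/28)
2·[RHZ] = -25/56, 2·[BZH] = 5/7
[RHZ]:[BZH] = -25/56:5/7 = -5/8

[RHZ]:[BZH] = -5/8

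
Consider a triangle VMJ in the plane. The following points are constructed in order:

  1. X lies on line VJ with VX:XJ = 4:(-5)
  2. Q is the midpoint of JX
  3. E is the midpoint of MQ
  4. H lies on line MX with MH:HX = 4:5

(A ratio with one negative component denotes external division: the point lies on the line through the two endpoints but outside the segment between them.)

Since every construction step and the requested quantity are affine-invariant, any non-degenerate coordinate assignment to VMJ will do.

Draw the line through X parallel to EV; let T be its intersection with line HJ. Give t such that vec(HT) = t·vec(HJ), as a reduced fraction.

t = -11/7

Assign V = (0, 0), M = (1, 0), J = (0, 1) — the answer is frame-independent, so this choice is without loss of generality.
1. X lies on line VJ with VX:XJ = 4:(-5) ⇒ X = (0, -4)
2. Q is the midpoint of JX ⇒ Q = (0, -3/2)
3. E is the midpoint of MQ ⇒ E = (1/2, -3/4)
4. H lies on line MX with MH:HX = 4:5 ⇒ H = (5/9, -16/9)
through X parallel to EV: direction (-1/2, 3/4); meets HJ at T = (10/7, -43/7)
T = H + t·(J−H) with t = -11/7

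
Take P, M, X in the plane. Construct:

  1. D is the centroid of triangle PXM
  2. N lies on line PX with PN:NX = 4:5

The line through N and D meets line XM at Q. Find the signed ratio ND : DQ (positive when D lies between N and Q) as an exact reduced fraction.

Assign P = (0, 0), M = (1, 0), X = (0, 1) — the answer is frame-independent, so this choice is without loss of generality.
1. D is the centroid of triangle PXM ⇒ D = (1/3, 1/3)
2. N lies on line PX with PN:NX = 4:5 ⇒ N = (0, 4/9)
line ND meets XM at Q = (5/6, 1/6)
D = N + t·(Q−N) with t = 2/5, so ND:DQ = 2/5:3/5

ND:DQ = 2/3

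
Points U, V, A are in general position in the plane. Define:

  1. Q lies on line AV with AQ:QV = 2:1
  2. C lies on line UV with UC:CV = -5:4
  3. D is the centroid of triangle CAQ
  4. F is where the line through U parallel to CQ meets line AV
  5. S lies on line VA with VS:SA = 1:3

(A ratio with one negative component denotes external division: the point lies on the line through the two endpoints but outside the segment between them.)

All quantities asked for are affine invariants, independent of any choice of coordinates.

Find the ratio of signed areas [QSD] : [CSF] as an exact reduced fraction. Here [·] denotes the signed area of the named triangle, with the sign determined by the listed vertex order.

[QSD]:[CSF] = 1/12

Set U = (0, 0), V = (1, 0), A = (0, 1); any affine frame gives the same invariant.
1. Q lies on line AV with AQ:QV = 2:1 ⇒ Q = (2/3, 1/3)
2. C lies on line UV with UC:CV = -5:4 ⇒ C = (5, 0)
3. D is the centroid of triangle CAQ ⇒ D = (17/9, 4/9)
4. F is where the line through U parallel to CQ meets line AV ⇒ F = (13/12, -1/12)
5. S lies on line VA with VS:SA = 1:3 ⇒ S = (3/4, 1/4)
2·[QSD] = 1/9, 2·[CSF] = 4/3
[QSD]:[CSF] = 1/9:4/3 = 1/12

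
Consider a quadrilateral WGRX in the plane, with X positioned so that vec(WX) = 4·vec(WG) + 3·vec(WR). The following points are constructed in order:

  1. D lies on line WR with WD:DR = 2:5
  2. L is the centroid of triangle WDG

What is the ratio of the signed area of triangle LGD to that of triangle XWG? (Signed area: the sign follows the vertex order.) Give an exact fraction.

[LGD]:[XWG] = 2/63

Set W = (0, 0), G = (1, 0), R = (0, 1), X = (4, 3); any affine frame gives the same invariant.
1. D lies on line WR with WD:DR = 2:5 ⇒ D = (0, 2/7)
2. L is the centroid of triangle WDG ⇒ L = (1/3, 2/21)
2·[LGD] = 2/21, 2·[XWG] = 3
[LGD]:[XWG] = 2/21:3 = 2/63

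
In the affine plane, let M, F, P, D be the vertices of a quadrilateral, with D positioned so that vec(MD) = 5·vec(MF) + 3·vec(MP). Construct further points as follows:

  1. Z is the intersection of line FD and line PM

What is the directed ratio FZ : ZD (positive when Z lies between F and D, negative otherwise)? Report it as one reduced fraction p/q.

FZ:ZD = -1/5

Choose coordinates M = (0, 0), F = (1, 0), P = (0, 1), D = (5, 3).
1. Z is the intersection of line FD and line PM ⇒ Z = (0, -3/4)
Z = F + t·(D−F) with t = -1/4, so FZ:ZD = t:(1−t) = -1/4:5/4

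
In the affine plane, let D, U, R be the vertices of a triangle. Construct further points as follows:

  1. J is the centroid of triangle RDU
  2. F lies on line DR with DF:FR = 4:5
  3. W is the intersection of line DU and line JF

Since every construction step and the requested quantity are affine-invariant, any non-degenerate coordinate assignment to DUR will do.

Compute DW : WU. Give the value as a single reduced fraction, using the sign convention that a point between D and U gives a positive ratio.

Choose coordinates D = (0, 0), U = (1, 0), R = (0, 1).
1. J is the centroid of triangle RDU ⇒ J = (1/3, 1/3)
2. F lies on line DR with DF:FR = 4:5 ⇒ F = (0, 4/9)
3. W is the intersection of line DU and line JF ⇒ W = (4/3, 0)
W = D + t·(U−D) with t = 4/3, so DW:WU = t:(1−t) = 4/3:-1/3

DW:WU = -4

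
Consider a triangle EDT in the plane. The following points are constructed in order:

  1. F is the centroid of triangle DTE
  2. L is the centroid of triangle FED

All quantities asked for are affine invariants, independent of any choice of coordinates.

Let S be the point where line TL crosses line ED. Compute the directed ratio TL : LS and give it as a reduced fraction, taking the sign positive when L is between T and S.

TL:LS = 8

Set E = (0, 0), D = (1, 0), T = (0, 1); any affine frame gives the same invariant.
1. F is the centroid of triangle DTE ⇒ F = (1/3, 1/3)
2. L is the centroid of triangle FED ⇒ L = (4/9, 1/9)
line TL meets ED at S = (1/2, 0)
L = T + t·(S−T) with t = 8/9, so TL:LS = 8/9:1/9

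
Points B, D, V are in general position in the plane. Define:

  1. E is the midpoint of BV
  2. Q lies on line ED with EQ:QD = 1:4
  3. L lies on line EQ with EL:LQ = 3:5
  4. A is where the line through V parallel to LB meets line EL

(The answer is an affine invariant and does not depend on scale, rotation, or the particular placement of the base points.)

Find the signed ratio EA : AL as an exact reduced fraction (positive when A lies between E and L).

EA:AL = -1/2

Choose coordinates B = (0, 0), D = (1, 0), V = (0, 1).
1. E is the midpoint of BV ⇒ E = (0, 1/2)
2. Q lies on line ED with EQ:QD = 1:4 ⇒ Q = (1/5, 2/5)
3. L lies on line EQ with EL:LQ = 3:5 ⇒ L = (3/40, 37/80)
4. A is where the line through V parallel to LB meets line EL ⇒ A = (-3/40, 43/80)
A = E + t·(L−E) with t = -1, so EA:AL = t:(1−t) = -1:2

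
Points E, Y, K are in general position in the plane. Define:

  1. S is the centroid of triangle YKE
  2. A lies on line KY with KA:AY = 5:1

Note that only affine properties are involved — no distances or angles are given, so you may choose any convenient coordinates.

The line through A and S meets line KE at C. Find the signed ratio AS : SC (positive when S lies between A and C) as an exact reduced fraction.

AS:SC = 3/2

Assign E = (0, 0), Y = (1, 0), K = (0, 1) — the answer is frame-independent, so this choice is without loss of generality.
1. S is the centroid of triangle YKE ⇒ S = (1/3, 1/3)
2. A lies on line KY with KA:AY = 5:1 ⇒ A = (5/6, 1/6)
line AS meets KE at C = (0, 4/9)
S = A + t·(C−A) with t = 3/5, so AS:SC = 3/5:2/5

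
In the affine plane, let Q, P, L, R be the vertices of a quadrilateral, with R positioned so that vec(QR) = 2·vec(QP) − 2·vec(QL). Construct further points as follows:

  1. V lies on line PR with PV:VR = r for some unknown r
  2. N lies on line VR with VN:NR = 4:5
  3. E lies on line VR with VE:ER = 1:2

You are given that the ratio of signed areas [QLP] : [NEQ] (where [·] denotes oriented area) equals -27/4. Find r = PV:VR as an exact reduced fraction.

r = 1/2

Assign Q = (0, 0), P = (1, 0), L = (0, 1), R = (2, -2) — the answer is frame-independent, so this choice is without loss of generality.
1. With PV:VR = r, write λ = r/(r+1) so V = P + λ·(R−P); V is affine-linear in λ
2. N lies on line VR with VN:NR = 4:5 ⇒ N is an affine combination of earlier points and hence also affine-linear in λ
3. E lies on line VR with VE:ER = 1:2 ⇒ E is an affine combination of earlier points and hence also affine-linear in λ
Every point depending on V is an affine combination of V and λ-independent points, so each such coordinate is linear in λ; the λ² term in each signed area is a multiple of (R−P)×(R−P) = 0, so 2·[QLP] and 2·[NEQ] are each linear in λ. Evaluating at λ=0 and λ=1:
  2·[QLP] = -1,   2·[NEQ] = -2/9·λ + 2/9
So [QLP]:[NEQ] = (-1) / (-2/9·λ + 2/9). Setting this equal to -27/4:
  -1 = -27/4·(-2/9·λ + 2/9)  ⇒  λ = 1/3
Then r = λ/(1−λ) = (1/3)/(2/3) = 1/2. Check: with r = 1/2, V = (4/3, -2/3) and [QLP]:[NEQ] = -27/4 as required.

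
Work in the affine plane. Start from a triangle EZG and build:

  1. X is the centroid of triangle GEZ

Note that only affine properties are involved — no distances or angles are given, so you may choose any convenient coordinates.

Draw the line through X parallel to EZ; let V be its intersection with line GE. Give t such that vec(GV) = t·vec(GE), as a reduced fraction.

Assign E = (0, 0), Z = (1, 0), G = (0, 1) — the answer is frame-independent, so this choice is without loss of generality.
1. X is the centroid of triangle GEZ ⇒ X = (1/3, 1/3)
through X parallel to EZ: direction (1, 0); meets GE at V = (0, 1/3)
V = G + t·(E−G) with t = 2/3

t = 2/3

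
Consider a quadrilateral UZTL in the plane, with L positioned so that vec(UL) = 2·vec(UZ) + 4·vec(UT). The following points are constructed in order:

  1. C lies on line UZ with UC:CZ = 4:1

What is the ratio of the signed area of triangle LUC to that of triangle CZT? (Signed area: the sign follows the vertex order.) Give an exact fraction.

Work in coordinates with U = (0, 0), Z = (1, 0), T = (0, 1), L = (2, 4).
1. C lies on line UZ with UC:CZ = 4:1 ⇒ C = (4/5, 0)
2·[LUC] = 16/5, 2·[CZT] = 1/5
[LUC]:[CZT] = 16/5:1/5 = 16

[LUC]:[CZT] = 16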